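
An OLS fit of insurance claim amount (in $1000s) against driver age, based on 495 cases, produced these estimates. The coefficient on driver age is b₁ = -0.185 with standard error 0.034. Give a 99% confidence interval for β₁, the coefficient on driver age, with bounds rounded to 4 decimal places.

df = n − 2 = 495 − 2 = 493.
t* = t_{0.005, 493} = 2.585838.
Margin = t* × SE = 2.585838 × 0.034 = 0.087919.
CI: -0.185 ± 0.087919 → (-0.2729, -0.0971).
With 99% confidence, each one-unit increase in driver age is associated with a change of between -0.2729 and -0.0971 $1000s in insurance claim amount.

(-0.2729, -0.0971)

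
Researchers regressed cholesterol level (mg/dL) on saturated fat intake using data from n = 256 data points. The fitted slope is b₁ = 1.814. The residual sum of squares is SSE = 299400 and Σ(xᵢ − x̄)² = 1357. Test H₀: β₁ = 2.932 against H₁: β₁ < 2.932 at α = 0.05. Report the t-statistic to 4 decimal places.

t = -1.1996

MSE = SSE/(n − 2) = 299400/254 = 1178.74.
SE(b₁) = √(MSE/Sₓₓ) = √(1178.74/1357) = 0.932007.
t = (1.814 − 2.932) / 0.932007 = -1.1996.
df = n − 2 = 254.
One-sided p ≈ 0.1157, which is ≥ 0.05, so fail to reject H₀.
The data do not give significant evidence that the true slope on saturated fat intake is below 2.932 mg/dL per unit.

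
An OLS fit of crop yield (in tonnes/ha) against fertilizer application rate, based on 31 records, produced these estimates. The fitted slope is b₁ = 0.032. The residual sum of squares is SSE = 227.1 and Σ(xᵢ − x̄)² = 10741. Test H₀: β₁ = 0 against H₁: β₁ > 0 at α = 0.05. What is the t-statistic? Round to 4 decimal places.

MSE = SSE/(n − 2) = 227.1/29 = 7.83103.
SE(b₁) = √(MSE/Sₓₓ) = √(7.83103/10741) = 0.0270015.
t = 0.032 / 0.0270015 = 1.1851.
df = n − 2 = 29.
One-sided p ≈ 0.1228, which is ≥ 0.05, so fail to reject H₀.
The data do not give significant evidence that the true slope on fertilizer application rate is positive.

t = 1.1851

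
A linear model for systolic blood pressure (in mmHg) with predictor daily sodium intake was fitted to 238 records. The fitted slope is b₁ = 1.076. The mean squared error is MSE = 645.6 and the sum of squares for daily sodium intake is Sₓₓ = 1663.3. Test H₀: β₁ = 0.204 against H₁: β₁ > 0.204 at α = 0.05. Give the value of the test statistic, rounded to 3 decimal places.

SE(b₁) = √(MSE/Sₓₓ) = √(645.6/1663.3) = 0.623012.
t = (1.076 − 0.204) / 0.623012 = 1.400.
df = n − 2 = 236.
One-sided p ≈ 0.0815, which is ≥ 0.05, so fail to reject H₀.
The data do not give significant evidence that the true slope on daily sodium intake exceeds 0.204 mmHg per unit.

t = 1.400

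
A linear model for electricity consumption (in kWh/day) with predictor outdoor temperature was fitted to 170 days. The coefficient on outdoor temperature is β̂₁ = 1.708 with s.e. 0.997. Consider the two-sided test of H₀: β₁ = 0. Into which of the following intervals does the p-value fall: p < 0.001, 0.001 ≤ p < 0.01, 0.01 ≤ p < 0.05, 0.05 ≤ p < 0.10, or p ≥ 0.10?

0.05 ≤ p < 0.10

t = 1.708 / 0.997 = 1.713.
df = n − 2 = 170 − 2 = 168.
Two-sided p = 2·P(T_{168} > |t|) ≈ 0.0885.
So 0.05 ≤ p < 0.10.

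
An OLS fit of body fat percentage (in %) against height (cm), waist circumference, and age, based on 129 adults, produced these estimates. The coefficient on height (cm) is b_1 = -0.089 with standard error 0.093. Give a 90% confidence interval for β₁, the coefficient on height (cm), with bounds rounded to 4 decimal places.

(-0.2431, 0.0651)

df = n − k − 1 = 129 − 3 − 1 = 125.
t* = t_{0.05, 125} = 1.657135.
Margin = t* × SE = 1.657135 × 0.093 = 0.154114.
CI: -0.089 ± 0.154114 → (-0.2431, 0.0651).
With 90% confidence, each one-unit increase in height (cm) is associated with a change of between -0.2431 and 0.0651 % in body fat percentage, holding the other predictors fixed.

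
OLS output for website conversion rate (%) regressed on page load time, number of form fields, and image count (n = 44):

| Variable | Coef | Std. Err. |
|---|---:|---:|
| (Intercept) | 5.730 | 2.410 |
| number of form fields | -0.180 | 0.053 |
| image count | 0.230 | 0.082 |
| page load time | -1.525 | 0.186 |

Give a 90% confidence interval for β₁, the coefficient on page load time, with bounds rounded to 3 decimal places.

(-1.838, -1.212)

Read off: b = -1.525, SE = 0.186 for page load time.
df = n − k − 1 = 44 − 3 − 1 = 40.
t* = t_{0.05, 40} = 1.683851.
Margin = t* × SE = 1.683851 × 0.186 = 0.31320.
CI: -1.525 ± 0.31320 → (-1.838, -1.212).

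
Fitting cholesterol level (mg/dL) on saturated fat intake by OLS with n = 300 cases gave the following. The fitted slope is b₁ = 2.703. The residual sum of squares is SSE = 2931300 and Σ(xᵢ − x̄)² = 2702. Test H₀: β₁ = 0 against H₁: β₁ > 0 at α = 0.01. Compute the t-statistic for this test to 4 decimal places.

t = 1.4167

MSE = SSE/(n − 2) = 2931300/298 = 9836.58.
SE(b₁) = √(MSE/Sₓₓ) = √(9836.58/2702) = 1.908.
t = 2.703 / 1.908 = 1.4167.
df = n − 2 = 298.
One-sided p ≈ 0.0788, which is ≥ 0.01, so fail to reject H₀.
The data do not give significant evidence that the true slope on saturated fat intake is positive.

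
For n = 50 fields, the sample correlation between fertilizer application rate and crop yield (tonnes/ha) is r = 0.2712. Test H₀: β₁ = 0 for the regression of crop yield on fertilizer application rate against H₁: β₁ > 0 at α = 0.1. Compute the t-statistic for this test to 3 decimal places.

t = r·√(n − 2)/√(1 − r²) = 0.2712·√48/√0.926451 = 1.952.
df = n − 2 = 48.
One-sided p ≈ 0.0284, which is < 0.1, so reject H₀.
There is evidence of a linear association between fertilizer application rate and crop yield.

t = 1.952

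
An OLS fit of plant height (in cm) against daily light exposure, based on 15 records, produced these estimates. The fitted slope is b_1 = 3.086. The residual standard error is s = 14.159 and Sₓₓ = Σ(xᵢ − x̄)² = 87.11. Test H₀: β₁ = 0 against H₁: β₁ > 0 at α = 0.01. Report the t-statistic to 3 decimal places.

SE(b_1) = s/√Sₓₓ = 14.159/√87.11 = 1.51705.
t = 3.086 / 1.51705 = 2.034.
df = n − 2 = 13.
One-sided p ≈ 0.0314, which is ≥ 0.01, so fail to reject H₀.
The data do not give significant evidence that the true slope on daily light exposure is positive.

t = 2.034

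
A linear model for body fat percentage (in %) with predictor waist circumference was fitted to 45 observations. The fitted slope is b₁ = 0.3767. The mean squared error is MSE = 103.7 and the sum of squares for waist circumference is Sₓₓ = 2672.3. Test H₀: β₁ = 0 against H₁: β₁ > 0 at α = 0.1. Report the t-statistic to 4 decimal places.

SE(b₁) = √(MSE/Sₓₓ) = √(103.7/2672.3) = 0.196991.
t = 0.3767 / 0.196991 = 1.9123.
df = n − 2 = 43.
One-sided p ≈ 0.0313, which is < 0.1, so reject H₀.
There is evidence that the true slope on waist circumference is positive.

t = 1.9123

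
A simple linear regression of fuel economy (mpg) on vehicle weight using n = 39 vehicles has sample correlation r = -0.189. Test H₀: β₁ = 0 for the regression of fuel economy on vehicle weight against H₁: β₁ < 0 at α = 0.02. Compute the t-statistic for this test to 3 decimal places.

t = r·√(n − 2)/√(1 − r²) = -0.189·√37/√0.964279 = -1.171.
df = n − 2 = 37.
One-sided p ≈ 0.1246, which is ≥ 0.02, so fail to reject H₀.
The data do not give significant evidence of a linear association between vehicle weight and fuel economy.

t = -1.171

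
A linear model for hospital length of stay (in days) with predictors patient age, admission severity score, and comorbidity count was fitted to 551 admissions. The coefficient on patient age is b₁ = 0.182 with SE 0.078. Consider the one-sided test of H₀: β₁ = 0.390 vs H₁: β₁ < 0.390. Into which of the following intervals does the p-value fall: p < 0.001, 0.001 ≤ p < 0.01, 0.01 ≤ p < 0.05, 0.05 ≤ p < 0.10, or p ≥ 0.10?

t = (0.182 − 0.390) / 0.078 = -2.667.
df = n − k − 1 = 551 − 3 − 1 = 547.
One-sided p = P(T_{547} < t) ≈ 0.0039.
So 0.001 ≤ p < 0.01.

0.001 ≤ p < 0.01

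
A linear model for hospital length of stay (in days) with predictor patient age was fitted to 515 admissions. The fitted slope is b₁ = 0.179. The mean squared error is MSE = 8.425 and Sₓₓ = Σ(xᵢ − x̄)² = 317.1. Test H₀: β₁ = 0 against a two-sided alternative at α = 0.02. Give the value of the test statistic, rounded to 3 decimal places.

t = 1.098

SE(b₁) = √(MSE/Sₓₓ) = √(8.425/317.1) = 0.163.
t = 0.179 / 0.163 = 1.098.
df = n − 2 = 513.
Two-sided p ≈ 0.2726, which is ≥ 0.02, so fail to reject H₀.
The data do not give significant evidence of an association between patient age and hospital length of stay.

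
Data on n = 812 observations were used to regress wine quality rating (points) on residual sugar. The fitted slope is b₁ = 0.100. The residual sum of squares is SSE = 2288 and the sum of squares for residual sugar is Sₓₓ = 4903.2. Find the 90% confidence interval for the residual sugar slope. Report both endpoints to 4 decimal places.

(0.0605, 0.1395)

MSE = SSE/(n − 2) = 2288/810 = 2.82469.
SE(b₁) = √(MSE/Sₓₓ) = √(2.82469/4903.2) = 0.0240019.
df = n − 2 = 810.
t* = t_{0.05, 810} = 1.646737.
Margin = t* × SE = 1.646737 × 0.0240019 = 0.039525.
CI: 0.100 ± 0.039525 → (0.0605, 0.1395).
With 90% confidence, each one-unit increase in residual sugar is associated with a change of between 0.0605 and 0.1395 points in wine quality rating.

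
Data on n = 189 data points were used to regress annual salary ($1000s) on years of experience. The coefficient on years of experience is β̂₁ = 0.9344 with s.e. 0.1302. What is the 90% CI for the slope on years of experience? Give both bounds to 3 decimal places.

(0.719, 1.150)

df = n − 2 = 189 − 2 = 187.
t* = t_{0.05, 187} = 1.653043.
Margin = t* × SE = 1.653043 × 0.1302 = 0.21523.
CI: 0.9344 ± 0.21523 → (0.719, 1.150).
With 90% confidence, each one-unit increase in years of experience is associated with a change of between 0.719 and 1.150 $1000s in annual salary.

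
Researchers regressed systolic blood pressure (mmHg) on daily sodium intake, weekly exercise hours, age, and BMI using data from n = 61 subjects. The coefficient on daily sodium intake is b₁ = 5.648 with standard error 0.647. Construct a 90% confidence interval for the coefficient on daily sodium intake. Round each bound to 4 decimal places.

df = n − k − 1 = 61 − 4 − 1 = 56.
t* = t_{0.05, 56} = 1.672522.
Margin = t* × SE = 1.672522 × 0.647 = 1.082122.
CI: 5.648 ± 1.082122 → (4.5659, 6.7301).
With 90% confidence, each one-unit increase in daily sodium intake is associated with a change of between 4.5659 and 6.7301 mmHg in systolic blood pressure, holding the other predictors fixed.

(4.5659, 6.7301)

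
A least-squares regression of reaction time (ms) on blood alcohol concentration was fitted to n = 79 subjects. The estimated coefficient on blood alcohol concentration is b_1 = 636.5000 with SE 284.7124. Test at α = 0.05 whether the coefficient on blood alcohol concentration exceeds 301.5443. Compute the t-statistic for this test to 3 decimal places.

H₀: β₁ = 301.5443 vs H₁: β₁ > 301.5443.
t = (b_1 − β₁⁰)/SE = (636.5000 − 301.5443) / 284.7124 = 1.176.
df = n − 2 = 79 − 2 = 77.
One-sided p ≈ 0.1215, which is ≥ 0.05, so fail to reject H₀.
The data do not give significant evidence that the true slope on blood alcohol concentration exceeds 301.5443 ms per unit.

t = 1.176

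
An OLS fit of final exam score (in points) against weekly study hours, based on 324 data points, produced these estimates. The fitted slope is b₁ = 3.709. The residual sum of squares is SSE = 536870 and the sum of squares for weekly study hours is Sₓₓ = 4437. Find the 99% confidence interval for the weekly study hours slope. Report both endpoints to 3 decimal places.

MSE = SSE/(n − 2) = 536870/322 = 1667.3.
SE(b₁) = √(MSE/Sₓₓ) = √(1667.3/4437) = 0.613002.
df = n − 2 = 322.
t* = t_{0.005, 322} = 2.591184.
Margin = t* × SE = 2.591184 × 0.613002 = 1.58840.
CI: 3.709 ± 1.58840 → (2.121, 5.297).
With 99% confidence, each one-unit increase in weekly study hours is associated with a change of between 2.121 and 5.297 points in final exam score.

(2.121, 5.297)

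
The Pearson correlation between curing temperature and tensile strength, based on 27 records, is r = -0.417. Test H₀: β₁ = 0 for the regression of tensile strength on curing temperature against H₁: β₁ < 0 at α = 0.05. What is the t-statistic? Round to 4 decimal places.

t = r·√(n − 2)/√(1 − r²) = -0.417·√25/√0.826111 = -2.2940.
df = n − 2 = 25.
One-sided p ≈ 0.0152, which is < 0.05, so reject H₀.
There is evidence of a linear association between curing temperature and tensile strength.

t = -2.2940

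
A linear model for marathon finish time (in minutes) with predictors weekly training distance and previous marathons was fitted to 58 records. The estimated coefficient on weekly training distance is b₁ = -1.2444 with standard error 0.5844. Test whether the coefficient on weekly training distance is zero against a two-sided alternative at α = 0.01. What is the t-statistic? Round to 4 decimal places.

t = -2.1294

H₀: β₁ = 0 vs H₁: β₁ ≠ 0.
t = (b₁ − β₁⁰)/SE = -1.2444 / 0.5844 = -2.1294.
df = n − k − 1 = 58 − 2 − 1 = 55.
Two-sided p ≈ 0.0377, which is ≥ 0.01, so fail to reject H₀.
The data do not give significant evidence of an association between weekly training distance and marathon finish time, after adjusting for the other predictors.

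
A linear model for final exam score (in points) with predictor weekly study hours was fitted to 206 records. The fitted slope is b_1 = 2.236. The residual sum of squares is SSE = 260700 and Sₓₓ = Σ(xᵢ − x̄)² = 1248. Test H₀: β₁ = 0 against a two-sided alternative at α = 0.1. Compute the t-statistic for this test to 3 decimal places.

MSE = SSE/(n − 2) = 260700/204 = 1277.94.
SE(b_1) = √(MSE/Sₓₓ) = √(1277.94/1248) = 1.01192.
t = 2.236 / 1.01192 = 2.210.
df = n − 2 = 204.
Two-sided p ≈ 0.0282, which is < 0.1, so reject H₀.
There is evidence that weekly study hours is associated with final exam score.

t = 2.210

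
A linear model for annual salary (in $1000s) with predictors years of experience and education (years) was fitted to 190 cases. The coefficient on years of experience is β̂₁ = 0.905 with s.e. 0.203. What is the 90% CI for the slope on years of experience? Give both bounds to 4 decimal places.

(0.5694, 1.2406)

df = n − k − 1 = 190 − 2 − 1 = 187.
t* = t_{0.05, 187} = 1.653043.
Margin = t* × SE = 1.653043 × 0.203 = 0.335568.
CI: 0.905 ± 0.335568 → (0.5694, 1.2406).
With 90% confidence, each one-unit increase in years of experience is associated with a change of between 0.5694 and 1.2406 $1000s in annual salary, holding the other predictors fixed.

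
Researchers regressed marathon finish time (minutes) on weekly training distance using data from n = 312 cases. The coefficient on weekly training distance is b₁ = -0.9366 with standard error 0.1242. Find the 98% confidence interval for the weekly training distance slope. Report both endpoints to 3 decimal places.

(-1.227, -0.646)

df = n − 2 = 312 − 2 = 310.
t* = t_{0.01, 310} = 2.338437.
Margin = t* × SE = 2.338437 × 0.1242 = 0.29043.
CI: -0.9366 ± 0.29043 → (-1.227, -0.646).
With 98% confidence, each one-unit increase in weekly training distance is associated with a change of between -1.227 and -0.646 minutes in marathon finish time.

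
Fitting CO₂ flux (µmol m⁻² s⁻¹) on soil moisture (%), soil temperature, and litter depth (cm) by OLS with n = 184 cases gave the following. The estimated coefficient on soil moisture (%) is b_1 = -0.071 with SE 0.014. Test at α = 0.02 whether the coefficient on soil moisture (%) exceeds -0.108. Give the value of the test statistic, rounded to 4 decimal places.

t = 2.6429

H₀: β₁ = -0.108 vs H₁: β₁ > -0.108.
t = (b_1 − β₁⁰)/SE = (-0.071 − (-0.108)) / 0.014 = 2.6429.
df = n − k − 1 = 184 − 3 − 1 = 180.
One-sided p ≈ 0.0045, which is < 0.02, so reject H₀.
There is evidence that the true slope on soil moisture (%) exceeds -0.108 µmol m⁻² s⁻¹ per unit, holding the other predictors fixed.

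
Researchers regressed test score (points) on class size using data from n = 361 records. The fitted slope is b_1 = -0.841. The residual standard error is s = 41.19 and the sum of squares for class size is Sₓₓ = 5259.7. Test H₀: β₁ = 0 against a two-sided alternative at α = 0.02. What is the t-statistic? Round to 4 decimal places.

t = -1.4808

SE(b_1) = s/√Sₓₓ = 41.19/√5259.7 = 0.567952.
t = -0.841 / 0.567952 = -1.4808.
df = n − 2 = 359.
Two-sided p ≈ 0.1395, which is ≥ 0.02, so fail to reject H₀.
The data do not give significant evidence of an association between class size and test score.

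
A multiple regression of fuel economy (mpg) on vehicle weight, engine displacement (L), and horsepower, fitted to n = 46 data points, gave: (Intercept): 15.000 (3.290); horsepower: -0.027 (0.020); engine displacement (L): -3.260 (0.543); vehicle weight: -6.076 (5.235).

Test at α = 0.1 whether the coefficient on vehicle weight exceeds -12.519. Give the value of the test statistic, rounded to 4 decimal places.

t = 1.2308

Read off: b = -6.076, SE = 5.235 for vehicle weight.
H₀: β₁ = -12.519 vs H₁: β₁ > -12.519.
t = (-6.076 − (-12.519)) / 5.235 = 1.2308.
df = n − k − 1 = 46 − 3 − 1 = 42.
One-sided p ≈ 0.1126, which is ≥ 0.1, so fail to reject H₀.
The data do not give significant evidence that the true slope on vehicle weight exceeds -12.519 mpg per unit, holding the other predictors fixed.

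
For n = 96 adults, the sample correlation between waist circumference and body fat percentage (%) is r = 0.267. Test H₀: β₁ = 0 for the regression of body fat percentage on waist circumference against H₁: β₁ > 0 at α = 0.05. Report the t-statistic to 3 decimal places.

t = 2.686

t = r·√(n − 2)/√(1 − r²) = 0.267·√94/√0.928711 = 2.686.
df = n − 2 = 94.
One-sided p ≈ 0.0043, which is < 0.05, so reject H₀.
There is evidence of a linear association between waist circumference and body fat percentage.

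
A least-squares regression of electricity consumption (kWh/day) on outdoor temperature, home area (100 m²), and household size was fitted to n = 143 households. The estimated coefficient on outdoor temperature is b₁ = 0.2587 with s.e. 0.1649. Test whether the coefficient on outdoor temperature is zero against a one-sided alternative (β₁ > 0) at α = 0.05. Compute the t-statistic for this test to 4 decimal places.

t = 1.5688

H₀: β₁ = 0 vs H₁: β₁ > 0.
t = (b₁ − β₁⁰)/SE = 0.2587 / 0.1649 = 1.5688.
df = n − k − 1 = 143 − 3 − 1 = 139.
One-sided p ≈ 0.0595, which is ≥ 0.05, so fail to reject H₀.
The data do not give significant evidence that the true slope on outdoor temperature is positive, holding the other predictors fixed.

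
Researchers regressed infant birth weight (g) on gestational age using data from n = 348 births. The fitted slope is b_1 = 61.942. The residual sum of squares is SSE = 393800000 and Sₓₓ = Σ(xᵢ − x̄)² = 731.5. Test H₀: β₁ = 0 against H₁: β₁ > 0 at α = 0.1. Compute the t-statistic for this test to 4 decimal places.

MSE = SSE/(n − 2) = 393800000/346 = 1.13815e+06.
SE(b_1) = √(MSE/Sₓₓ) = √(1.13815e+06/731.5) = 39.4451.
t = 61.942 / 39.4451 = 1.5703.
df = n − 2 = 346.
One-sided p ≈ 0.0586, which is < 0.1, so reject H₀.
There is evidence that the true slope on gestational age is positive.

t = 1.5703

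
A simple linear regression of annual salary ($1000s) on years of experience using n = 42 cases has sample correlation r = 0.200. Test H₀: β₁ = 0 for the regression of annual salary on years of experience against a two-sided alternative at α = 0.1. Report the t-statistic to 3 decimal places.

t = r·√(n − 2)/√(1 − r²) = 0.200·√40/√0.96 = 1.291.
df = n − 2 = 40.
Two-sided p ≈ 0.2041, which is ≥ 0.1, so fail to reject H₀.
The data do not give significant evidence of a linear association between years of experience and annual salary.

t = 1.291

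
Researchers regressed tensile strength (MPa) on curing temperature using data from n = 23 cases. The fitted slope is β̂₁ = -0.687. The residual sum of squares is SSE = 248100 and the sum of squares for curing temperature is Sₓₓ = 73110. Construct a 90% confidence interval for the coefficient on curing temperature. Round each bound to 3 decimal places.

MSE = SSE/(n − 2) = 248100/21 = 11814.3.
SE(β̂₁) = √(MSE/Sₓₓ) = √(11814.3/73110) = 0.40199.
df = n − 2 = 21.
t* = t_{0.05, 21} = 1.720743.
Margin = t* × SE = 1.720743 × 0.40199 = 0.69172.
CI: -0.687 ± 0.69172 → (-1.379, 0.005).
With 90% confidence, each one-unit increase in curing temperature is associated with a change of between -1.379 and 0.005 MPa in tensile strength.

(-1.379, 0.005)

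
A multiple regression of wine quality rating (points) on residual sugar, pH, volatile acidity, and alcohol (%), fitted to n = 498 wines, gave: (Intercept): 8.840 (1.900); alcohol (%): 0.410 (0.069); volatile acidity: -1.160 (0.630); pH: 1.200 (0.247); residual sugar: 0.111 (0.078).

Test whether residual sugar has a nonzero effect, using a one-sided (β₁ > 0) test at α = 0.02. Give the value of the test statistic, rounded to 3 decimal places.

t = 1.423

Read off: b = 0.111, SE = 0.078 for residual sugar.
H₀: β₁ = 0 vs H₁: β₁ > 0.
t = 0.111 / 0.078 = 1.423.
df = n − k − 1 = 498 − 4 − 1 = 493.
One-sided p ≈ 0.0777, which is ≥ 0.02, so fail to reject H₀.
The data do not give significant evidence that the true slope on residual sugar is positive, holding the other predictors fixed.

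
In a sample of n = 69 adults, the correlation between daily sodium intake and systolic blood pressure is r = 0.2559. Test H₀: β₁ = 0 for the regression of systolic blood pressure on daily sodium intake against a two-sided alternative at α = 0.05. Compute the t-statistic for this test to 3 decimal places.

t = r·√(n − 2)/√(1 − r²) = 0.2559·√67/√0.934515 = 2.167.
df = n − 2 = 67.
Two-sided p ≈ 0.0338, which is < 0.05, so reject H₀.
There is evidence of a linear association between daily sodium intake and systolic blood pressure.

t = 2.167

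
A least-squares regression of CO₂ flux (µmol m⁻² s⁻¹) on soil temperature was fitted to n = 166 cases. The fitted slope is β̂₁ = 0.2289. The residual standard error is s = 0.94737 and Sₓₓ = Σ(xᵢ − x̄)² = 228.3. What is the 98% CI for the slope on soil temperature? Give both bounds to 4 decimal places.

SE(β̂₁) = s/√Sₓₓ = 0.94737/√228.3 = 0.0626999.
df = n − 2 = 164.
t* = t_{0.01, 164} = 2.3493.
Margin = t* × SE = 2.3493 × 0.0626999 = 0.147301.
CI: 0.2289 ± 0.147301 → (0.0816, 0.3762).
With 98% confidence, each one-unit increase in soil temperature is associated with a change of between 0.0816 and 0.3762 µmol m⁻² s⁻¹ in CO₂ flux.

(0.0816, 0.3762)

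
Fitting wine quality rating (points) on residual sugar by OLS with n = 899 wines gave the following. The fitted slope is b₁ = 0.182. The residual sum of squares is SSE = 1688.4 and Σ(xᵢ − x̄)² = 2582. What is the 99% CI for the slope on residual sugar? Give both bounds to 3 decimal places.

(0.112, 0.252)

MSE = SSE/(n − 2) = 1688.4/897 = 1.88227.
SE(b₁) = √(MSE/Sₓₓ) = √(1.88227/2582) = 0.027.
df = n − 2 = 897.
t* = t_{0.005, 897} = 2.581321.
Margin = t* × SE = 2.581321 × 0.027 = 0.06970.
CI: 0.182 ± 0.06970 → (0.112, 0.252).
With 99% confidence, each one-unit increase in residual sugar is associated with a change of between 0.112 and 0.252 points in wine quality rating.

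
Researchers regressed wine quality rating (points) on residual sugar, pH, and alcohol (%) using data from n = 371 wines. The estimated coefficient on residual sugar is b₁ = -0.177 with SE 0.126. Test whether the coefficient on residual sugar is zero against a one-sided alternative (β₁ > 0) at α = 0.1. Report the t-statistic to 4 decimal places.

t = -1.4048

H₀: β₁ = 0 vs H₁: β₁ > 0.
t = (b₁ − β₁⁰)/SE = -0.177 / 0.126 = -1.4048.
df = n − k − 1 = 371 − 3 − 1 = 367.
One-sided p ≈ 0.9195, which is ≥ 0.1, so fail to reject H₀.
The data do not give significant evidence that the true slope on residual sugar is positive, holding the other predictors fixed.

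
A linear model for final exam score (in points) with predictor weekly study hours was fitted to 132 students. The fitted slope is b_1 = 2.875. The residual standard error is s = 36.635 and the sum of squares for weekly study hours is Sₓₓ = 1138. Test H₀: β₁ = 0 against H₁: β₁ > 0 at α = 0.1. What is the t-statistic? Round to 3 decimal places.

SE(b_1) = s/√Sₓₓ = 36.635/√1138 = 1.08599.
t = 2.875 / 1.08599 = 2.647.
df = n − 2 = 130.
One-sided p ≈ 0.0046, which is < 0.1, so reject H₀.
There is evidence that the true slope on weekly study hours is positive.

t = 2.647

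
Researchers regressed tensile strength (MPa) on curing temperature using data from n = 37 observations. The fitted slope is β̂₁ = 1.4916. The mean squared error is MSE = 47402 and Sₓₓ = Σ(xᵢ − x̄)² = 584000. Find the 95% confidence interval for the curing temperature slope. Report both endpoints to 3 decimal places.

SE(β̂₁) = √(MSE/Sₓₓ) = √(47402/584000) = 0.2849.
df = n − 2 = 35.
t* = t_{0.025, 35} = 2.030108.
Margin = t* × SE = 2.030108 × 0.2849 = 0.57838.
CI: 1.4916 ± 0.57838 → (0.913, 2.070).
With 95% confidence, each one-unit increase in curing temperature is associated with a change of between 0.913 and 2.070 MPa in tensile strength.

(0.913, 2.070)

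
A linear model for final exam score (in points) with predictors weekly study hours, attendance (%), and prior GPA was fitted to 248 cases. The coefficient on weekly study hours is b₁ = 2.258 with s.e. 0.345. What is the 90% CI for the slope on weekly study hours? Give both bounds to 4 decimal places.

df = n − k − 1 = 248 − 3 − 1 = 244.
t* = t_{0.05, 244} = 1.651123.
Margin = t* × SE = 1.651123 × 0.345 = 0.569637.
CI: 2.258 ± 0.569637 → (1.6884, 2.8276).
With 90% confidence, each one-unit increase in weekly study hours is associated with a change of between 1.6884 and 2.8276 points in final exam score, holding the other predictors fixed.

(1.6884, 2.8276)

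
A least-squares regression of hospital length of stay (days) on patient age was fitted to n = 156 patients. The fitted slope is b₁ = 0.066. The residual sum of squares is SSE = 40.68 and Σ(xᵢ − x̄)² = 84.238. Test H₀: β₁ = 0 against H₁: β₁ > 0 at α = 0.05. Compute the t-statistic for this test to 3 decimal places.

t = 1.179

MSE = SSE/(n − 2) = 40.68/154 = 0.264156.
SE(b₁) = √(MSE/Sₓₓ) = √(0.264156/84.238) = 0.0559985.
t = 0.066 / 0.0559985 = 1.179.
df = n − 2 = 154.
One-sided p ≈ 0.1202, which is ≥ 0.05, so fail to reject H₀.
The data do not give significant evidence that the true slope on patient age is positive.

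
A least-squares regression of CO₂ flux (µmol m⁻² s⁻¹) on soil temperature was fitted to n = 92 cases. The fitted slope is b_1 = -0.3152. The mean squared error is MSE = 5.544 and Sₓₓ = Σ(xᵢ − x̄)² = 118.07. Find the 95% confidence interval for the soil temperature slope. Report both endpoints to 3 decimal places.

(-0.746, 0.115)

SE(b_1) = √(MSE/Sₓₓ) = √(5.544/118.07) = 0.216691.
df = n − 2 = 90.
t* = t_{0.025, 90} = 1.986675.
Margin = t* × SE = 1.986675 × 0.216691 = 0.43050.
CI: -0.3152 ± 0.43050 → (-0.746, 0.115).
With 95% confidence, each one-unit increase in soil temperature is associated with a change of between -0.746 and 0.115 µmol m⁻² s⁻¹ in CO₂ flux.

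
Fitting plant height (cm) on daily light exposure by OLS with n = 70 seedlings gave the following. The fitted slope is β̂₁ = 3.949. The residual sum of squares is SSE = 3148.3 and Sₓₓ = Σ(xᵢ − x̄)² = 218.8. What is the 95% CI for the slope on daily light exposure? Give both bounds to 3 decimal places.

MSE = SSE/(n − 2) = 3148.3/68 = 46.2985.
SE(β̂₁) = √(MSE/Sₓₓ) = √(46.2985/218.8) = 0.460002.
df = n − 2 = 68.
t* = t_{0.025, 68} = 1.995469.
Margin = t* × SE = 1.995469 × 0.460002 = 0.91792.
CI: 3.949 ± 0.91792 → (3.031, 4.867).
With 95% confidence, each one-unit increase in daily light exposure is associated with a change of between 3.031 and 4.867 cm in plant height.

(3.031, 4.867)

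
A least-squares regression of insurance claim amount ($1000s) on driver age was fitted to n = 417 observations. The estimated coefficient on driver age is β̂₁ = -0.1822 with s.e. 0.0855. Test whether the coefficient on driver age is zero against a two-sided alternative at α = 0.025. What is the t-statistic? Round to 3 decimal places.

H₀: β₁ = 0 vs H₁: β₁ ≠ 0.
t = (β̂₁ − β₁⁰)/SE = -0.1822 / 0.0855 = -2.131.
df = n − 2 = 417 − 2 = 415.
Two-sided p ≈ 0.0337, which is ≥ 0.025, so fail to reject H₀.
The data do not give significant evidence of an association between driver age and insurance claim amount.

t = -2.131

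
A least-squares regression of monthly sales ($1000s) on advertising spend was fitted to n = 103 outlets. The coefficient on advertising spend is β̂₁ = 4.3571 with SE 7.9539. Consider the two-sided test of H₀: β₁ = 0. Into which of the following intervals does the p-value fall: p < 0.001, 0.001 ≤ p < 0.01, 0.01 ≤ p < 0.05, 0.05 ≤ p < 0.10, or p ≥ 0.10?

t = 4.3571 / 7.9539 = 0.548.
df = n − 2 = 103 − 2 = 101.
Two-sided p = 2·P(T_{101} > |t|) ≈ 0.5850.
So p ≥ 0.10.

p ≥ 0.10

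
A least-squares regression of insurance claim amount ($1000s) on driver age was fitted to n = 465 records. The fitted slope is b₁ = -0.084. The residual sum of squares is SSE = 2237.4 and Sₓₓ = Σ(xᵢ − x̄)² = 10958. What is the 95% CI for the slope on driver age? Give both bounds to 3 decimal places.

(-0.125, -0.043)

MSE = SSE/(n − 2) = 2237.4/463 = 4.8324.
SE(b₁) = √(MSE/Sₓₓ) = √(4.8324/10958) = 0.0209998.
df = n − 2 = 463.
t* = t_{0.025, 463} = 1.965101.
Margin = t* × SE = 1.965101 × 0.0209998 = 0.04127.
CI: -0.084 ± 0.04127 → (-0.125, -0.043).
With 95% confidence, each one-unit increase in driver age is associated with a change of between -0.125 and -0.043 $1000s in insurance claim amount.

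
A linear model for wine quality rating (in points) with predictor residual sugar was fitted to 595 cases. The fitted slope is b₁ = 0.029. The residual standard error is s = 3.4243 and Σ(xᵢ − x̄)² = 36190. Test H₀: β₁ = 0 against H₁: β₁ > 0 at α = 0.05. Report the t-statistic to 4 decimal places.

t = 1.6111

SE(b₁) = s/√Sₓₓ = 3.4243/√36190 = 0.0180002.
t = 0.029 / 0.0180002 = 1.6111.
df = n − 2 = 593.
One-sided p ≈ 0.0538, which is ≥ 0.05, so fail to reject H₀.
The data do not give significant evidence that the true slope on residual sugar is positive.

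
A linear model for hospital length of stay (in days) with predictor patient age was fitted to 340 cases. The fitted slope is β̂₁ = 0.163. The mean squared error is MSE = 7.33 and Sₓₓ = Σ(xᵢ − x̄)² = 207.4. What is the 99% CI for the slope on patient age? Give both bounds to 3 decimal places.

SE(β̂₁) = √(MSE/Sₓₓ) = √(7.33/207.4) = 0.187996.
df = n − 2 = 338.
t* = t_{0.005, 338} = 2.590453.
Margin = t* × SE = 2.590453 × 0.187996 = 0.48699.
CI: 0.163 ± 0.48699 → (-0.324, 0.650).
With 99% confidence, each one-unit increase in patient age is associated with a change of between -0.324 and 0.650 days in hospital length of stay.

(-0.324, 0.650)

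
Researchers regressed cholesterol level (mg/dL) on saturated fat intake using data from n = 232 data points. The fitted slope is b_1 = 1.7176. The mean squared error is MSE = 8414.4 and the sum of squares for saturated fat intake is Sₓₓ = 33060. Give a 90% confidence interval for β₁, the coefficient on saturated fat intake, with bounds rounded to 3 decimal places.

SE(b_1) = √(MSE/Sₓₓ) = √(8414.4/33060) = 0.504499.
df = n − 2 = 230.
t* = t_{0.05, 230} = 1.651506.
Margin = t* × SE = 1.651506 × 0.504499 = 0.83318.
CI: 1.7176 ± 0.83318 → (0.884, 2.551).
With 90% confidence, each one-unit increase in saturated fat intake is associated with a change of between 0.884 and 2.551 mg/dL in cholesterol level.

(0.884, 2.551)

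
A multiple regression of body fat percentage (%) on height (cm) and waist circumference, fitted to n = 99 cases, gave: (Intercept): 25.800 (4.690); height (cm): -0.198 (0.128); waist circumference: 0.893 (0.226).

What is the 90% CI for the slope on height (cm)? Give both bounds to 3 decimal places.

Read off: b = -0.198, SE = 0.128 for height (cm).
df = n − k − 1 = 99 − 2 − 1 = 96.
t* = t_{0.05, 96} = 1.660881.
Margin = t* × SE = 1.660881 × 0.128 = 0.21259.
CI: -0.198 ± 0.21259 → (-0.411, 0.015).

(-0.411, 0.015)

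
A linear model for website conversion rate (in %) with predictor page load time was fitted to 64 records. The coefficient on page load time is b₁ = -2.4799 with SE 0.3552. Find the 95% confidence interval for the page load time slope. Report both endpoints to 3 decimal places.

(-3.190, -1.770)

df = n − 2 = 64 − 2 = 62.
t* = t_{0.025, 62} = 1.998972.
Margin = t* × SE = 1.998972 × 0.3552 = 0.71003.
CI: -2.4799 ± 0.71003 → (-3.190, -1.770).
With 95% confidence, each one-unit increase in page load time is associated with a change of between -3.190 and -1.770 % in website conversion rate.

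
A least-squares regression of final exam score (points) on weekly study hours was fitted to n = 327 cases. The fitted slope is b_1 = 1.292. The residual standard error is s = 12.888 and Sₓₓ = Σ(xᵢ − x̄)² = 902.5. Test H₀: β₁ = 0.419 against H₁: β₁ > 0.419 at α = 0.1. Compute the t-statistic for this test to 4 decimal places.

SE(b_1) = s/√Sₓₓ = 12.888/√902.5 = 0.429005.
t = (1.292 − 0.419) / 0.429005 = 2.0349.
df = n − 2 = 325.
One-sided p ≈ 0.0213, which is < 0.1, so reject H₀.
There is evidence that the true slope on weekly study hours exceeds 0.419 points per unit.

t = 2.0349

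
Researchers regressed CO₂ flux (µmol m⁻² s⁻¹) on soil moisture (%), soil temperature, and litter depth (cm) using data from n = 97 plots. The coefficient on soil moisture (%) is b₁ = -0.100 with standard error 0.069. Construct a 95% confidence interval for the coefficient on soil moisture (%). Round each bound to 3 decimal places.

df = n − k − 1 = 97 − 3 − 1 = 93.
t* = t_{0.025, 93} = 1.985802.
Margin = t* × SE = 1.985802 × 0.069 = 0.13702.
CI: -0.100 ± 0.13702 → (-0.237, 0.037).
With 95% confidence, each one-unit increase in soil moisture (%) is associated with a change of between -0.237 and 0.037 µmol m⁻² s⁻¹ in CO₂ flux, holding the other predictors fixed.

(-0.237, 0.037)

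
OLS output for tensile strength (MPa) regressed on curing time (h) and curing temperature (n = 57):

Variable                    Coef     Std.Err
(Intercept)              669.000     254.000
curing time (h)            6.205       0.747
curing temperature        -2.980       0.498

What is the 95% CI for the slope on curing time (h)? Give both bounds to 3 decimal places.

Read off: b = 6.205, SE = 0.747 for curing time (h).
df = n − k − 1 = 57 − 2 − 1 = 54.
t* = t_{0.025, 54} = 2.004879.
Margin = t* × SE = 2.004879 × 0.747 = 1.49764.
CI: 6.205 ± 1.49764 → (4.707, 7.703).

(4.707, 7.703)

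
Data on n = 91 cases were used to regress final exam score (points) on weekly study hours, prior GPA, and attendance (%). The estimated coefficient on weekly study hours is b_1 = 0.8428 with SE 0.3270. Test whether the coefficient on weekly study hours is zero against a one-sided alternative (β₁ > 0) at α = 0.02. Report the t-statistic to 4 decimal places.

t = 2.5774

H₀: β₁ = 0 vs H₁: β₁ > 0.
t = (b_1 − β₁⁰)/SE = 0.8428 / 0.3270 = 2.5774.
df = n − k − 1 = 91 − 3 − 1 = 87.
One-sided p ≈ 0.0058, which is < 0.02, so reject H₀.
There is evidence that the true slope on weekly study hours is positive, holding the other predictors fixed.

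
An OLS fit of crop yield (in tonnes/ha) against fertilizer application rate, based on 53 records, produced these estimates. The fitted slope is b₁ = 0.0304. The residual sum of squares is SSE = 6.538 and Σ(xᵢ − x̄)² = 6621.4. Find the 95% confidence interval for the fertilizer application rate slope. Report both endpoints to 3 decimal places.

(0.022, 0.039)

MSE = SSE/(n − 2) = 6.538/51 = 0.128196.
SE(b₁) = √(MSE/Sₓₓ) = √(0.128196/6621.4) = 0.0044001.
df = n − 2 = 51.
t* = t_{0.025, 51} = 2.007584.
Margin = t* × SE = 2.007584 × 0.0044001 = 0.00883.
CI: 0.0304 ± 0.00883 → (0.022, 0.039).
With 95% confidence, each one-unit increase in fertilizer application rate is associated with a change of between 0.022 and 0.039 tonnes/ha in crop yield.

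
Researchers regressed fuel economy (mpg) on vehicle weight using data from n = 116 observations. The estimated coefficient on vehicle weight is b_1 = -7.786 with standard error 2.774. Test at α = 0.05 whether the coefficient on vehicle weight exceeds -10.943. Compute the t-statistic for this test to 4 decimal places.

H₀: β₁ = -10.943 vs H₁: β₁ > -10.943.
t = (b_1 − β₁⁰)/SE = (-7.786 − (-10.943)) / 2.774 = 1.1381.
df = n − 2 = 116 − 2 = 114.
One-sided p ≈ 0.1287, which is ≥ 0.05, so fail to reject H₀.
The data do not give significant evidence that the true slope on vehicle weight exceeds -10.943 mpg per unit.

t = 1.1381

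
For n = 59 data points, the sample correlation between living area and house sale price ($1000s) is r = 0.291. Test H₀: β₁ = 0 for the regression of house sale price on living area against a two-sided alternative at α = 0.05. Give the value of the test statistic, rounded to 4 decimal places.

t = r·√(n − 2)/√(1 − r²) = 0.291·√57/√0.915319 = 2.2964.
df = n − 2 = 57.
Two-sided p ≈ 0.0254, which is < 0.05, so reject H₀.
There is evidence of a linear association between living area and house sale price.

t = 2.2964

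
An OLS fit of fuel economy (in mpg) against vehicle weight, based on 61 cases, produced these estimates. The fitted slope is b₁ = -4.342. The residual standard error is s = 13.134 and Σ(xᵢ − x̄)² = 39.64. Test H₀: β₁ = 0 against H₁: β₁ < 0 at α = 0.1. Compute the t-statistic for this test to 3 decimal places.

SE(b₁) = s/√Sₓₓ = 13.134/√39.64 = 2.08608.
t = -4.342 / 2.08608 = -2.081.
df = n − 2 = 59.
One-sided p ≈ 0.0209, which is < 0.1, so reject H₀.
There is evidence that the true slope on vehicle weight is negative.

t = -2.081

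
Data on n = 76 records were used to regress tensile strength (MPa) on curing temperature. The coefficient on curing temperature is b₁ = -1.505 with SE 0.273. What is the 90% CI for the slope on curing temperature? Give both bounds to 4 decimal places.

(-1.9597, -1.0503)

df = n − 2 = 76 − 2 = 74.
t* = t_{0.05, 74} = 1.665707.
Margin = t* × SE = 1.665707 × 0.273 = 0.454738.
CI: -1.505 ± 0.454738 → (-1.9597, -1.0503).
With 90% confidence, each one-unit increase in curing temperature is associated with a change of between -1.9597 and -1.0503 MPa in tensile strength.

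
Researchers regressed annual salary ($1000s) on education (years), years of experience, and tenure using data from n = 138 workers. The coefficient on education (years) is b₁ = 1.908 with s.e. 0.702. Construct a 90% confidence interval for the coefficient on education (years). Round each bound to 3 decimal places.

(0.745, 3.071)

df = n − k − 1 = 138 − 3 − 1 = 134.
t* = t_{0.05, 134} = 1.656305.
Margin = t* × SE = 1.656305 × 0.702 = 1.16273.
CI: 1.908 ± 1.16273 → (0.745, 3.071).
With 90% confidence, each one-unit increase in education (years) is associated with a change of between 0.745 and 3.071 $1000s in annual salary, holding the other predictors fixed.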